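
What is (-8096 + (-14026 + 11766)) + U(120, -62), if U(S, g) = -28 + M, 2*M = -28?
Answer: -10398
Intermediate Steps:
M = -14 (M = (½)*(-28) = -14)
U(S, g) = -42 (U(S, g) = -28 - 14 = -42)
(-8096 + (-14026 + 11766)) + U(120, -62) = (-8096 + (-14026 + 11766)) - 42 = (-8096 - 2260) - 42 = -10356 - 42 = -10398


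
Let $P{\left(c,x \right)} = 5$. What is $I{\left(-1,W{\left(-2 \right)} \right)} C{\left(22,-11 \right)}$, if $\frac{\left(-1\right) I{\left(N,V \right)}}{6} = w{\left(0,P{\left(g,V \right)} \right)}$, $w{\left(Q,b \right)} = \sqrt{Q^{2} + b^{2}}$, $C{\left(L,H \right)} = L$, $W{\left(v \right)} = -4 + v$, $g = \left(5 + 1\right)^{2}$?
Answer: $-660$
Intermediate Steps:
$g = 36$ ($g = 6^{2} = 36$)
$I{\left(N,V \right)} = -30$ ($I{\left(N,V \right)} = - 6 \sqrt{0^{2} + 5^{2}} = - 6 \sqrt{0 + 25} = - 6 \sqrt{25} = \left(-6\right) 5 = -30$)
$I{\left(-1,W{\left(-2 \right)} \right)} C{\left(22,-11 \right)} = \left(-30\right) 22 = -660$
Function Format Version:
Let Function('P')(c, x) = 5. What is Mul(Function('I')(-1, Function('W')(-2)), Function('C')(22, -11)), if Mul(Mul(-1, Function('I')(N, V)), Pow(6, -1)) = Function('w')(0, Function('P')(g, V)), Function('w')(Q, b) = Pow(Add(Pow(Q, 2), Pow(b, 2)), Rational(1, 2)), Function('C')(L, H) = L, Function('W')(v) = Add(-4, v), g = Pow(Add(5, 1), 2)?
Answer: -660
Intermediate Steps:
g = 36 (g = Pow(6, 2) = 36)
Function('I')(N, V) = -30 (Function('I')(N, V) = Mul(-6, Pow(Add(Pow(0, 2), Pow(5, 2)), Rational(1, 2))) = Mul(-6, Pow(Add(0, 25), Rational(1, 2))) = Mul(-6, Pow(25, Rational(1, 2))) = Mul(-6, 5) = -30)
Mul(Function('I')(-1, Function('W')(-2)), Function('C')(22, -11)) = Mul(-30, 22) = -660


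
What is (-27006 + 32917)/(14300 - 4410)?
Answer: 257/430 ≈ 0.59767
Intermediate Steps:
(-27006 + 32917)/(14300 - 4410) = 5911/9890 = 5911*(1/9890) = 257/430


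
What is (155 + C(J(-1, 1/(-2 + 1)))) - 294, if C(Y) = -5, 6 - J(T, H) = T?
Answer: -144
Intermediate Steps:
J(T, H) = 6 - T
(155 + C(J(-1, 1/(-2 + 1)))) - 294 = (155 - 5) - 294 = 150 - 294 = -144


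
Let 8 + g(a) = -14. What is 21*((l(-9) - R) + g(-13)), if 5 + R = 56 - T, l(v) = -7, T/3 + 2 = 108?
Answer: 4998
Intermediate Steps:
T = 318 (T = -6 + 3*108 = -6 + 324 = 318)
g(a) = -22 (g(a) = -8 - 14 = -22)
R = -267 (R = -5 + (56 - 1*318) = -5 + (56 - 318) = -5 - 262 = -267)
21*((l(-9) - R) + g(-13)) = 21*((-7 - 1*(-267)) - 22) = 21*((-7 + 267) - 22) = 21*(260 - 22) = 21*238 = 4998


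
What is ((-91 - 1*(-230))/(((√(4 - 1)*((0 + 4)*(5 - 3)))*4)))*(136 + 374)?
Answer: 11815*√3/16 ≈ 1279.0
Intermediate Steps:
((-91 - 1*(-230))/(((√(4 - 1)*((0 + 4)*(5 - 3)))*4)))*(136 + 374) = ((-91 + 230)/(((√3*(4*2))*4)))*510 = (139/(((√3*8)*4)))*510 = (139/(((8*√3)*4)))*510 = (139/((32*√3)))*510 = (139*(√3/96))*510 = (139*√3/96)*510 = 11815*√3/16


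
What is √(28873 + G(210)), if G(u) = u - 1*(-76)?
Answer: √29159 ≈ 170.76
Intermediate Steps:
G(u) = 76 + u (G(u) = u + 76 = 76 + u)
√(28873 + G(210)) = √(28873 + (76 + 210)) = √(28873 + 286) = √29159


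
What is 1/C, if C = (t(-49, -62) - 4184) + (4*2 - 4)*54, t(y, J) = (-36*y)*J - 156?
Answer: -1/113492 ≈ -8.8112e-6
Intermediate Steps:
t(y, J) = -156 - 36*J*y (t(y, J) = -36*J*y - 156 = -156 - 36*J*y)
C = -113492 (C = ((-156 - 36*(-62)*(-49)) - 4184) + (4*2 - 4)*54 = ((-156 - 109368) - 4184) + (8 - 4)*54 = (-109524 - 4184) + 4*54 = -113708 + 216 = -113492)
1/C = 1/(-113492) = -1/113492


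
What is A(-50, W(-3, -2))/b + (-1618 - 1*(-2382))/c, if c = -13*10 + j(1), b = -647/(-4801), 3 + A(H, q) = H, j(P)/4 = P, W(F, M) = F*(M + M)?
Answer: -16277693/40761 ≈ -399.34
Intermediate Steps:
W(F, M) = 2*F*M (W(F, M) = F*(2*M) = 2*F*M)
j(P) = 4*P
A(H, q) = -3 + H
b = 647/4801 (b = -647*(-1/4801) = 647/4801 ≈ 0.13476)
c = -126 (c = -13*10 + 4*1 = -130 + 4 = -126)
A(-50, W(-3, -2))/b + (-1618 - 1*(-2382))/c = (-3 - 50)/(647/4801) + (-1618 - 1*(-2382))/(-126) = -53*4801/647 + (-1618 + 2382)*(-1/126) = -254453/647 + 764*(-1/126) = -254453/647 - 382/63 = -16277693/40761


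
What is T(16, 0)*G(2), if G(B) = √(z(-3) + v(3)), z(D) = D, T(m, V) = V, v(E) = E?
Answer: 0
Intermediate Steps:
G(B) = 0 (G(B) = √(-3 + 3) = √0 = 0)
T(16, 0)*G(2) = 0*0 = 0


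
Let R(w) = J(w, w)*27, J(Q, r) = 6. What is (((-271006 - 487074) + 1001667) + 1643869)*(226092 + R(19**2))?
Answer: 427044469824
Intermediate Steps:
R(w) = 162 (R(w) = 6*27 = 162)
(((-271006 - 487074) + 1001667) + 1643869)*(226092 + R(19**2)) = (((-271006 - 487074) + 1001667) + 1643869)*(226092 + 162) = ((-758080 + 1001667) + 1643869)*226254 = (243587 + 1643869)*226254 = 1887456*226254 = 427044469824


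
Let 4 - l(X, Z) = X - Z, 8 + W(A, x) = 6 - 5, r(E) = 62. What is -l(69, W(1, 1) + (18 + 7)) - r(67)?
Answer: -15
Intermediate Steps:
W(A, x) = -7 (W(A, x) = -8 + (6 - 5) = -8 + 1 = -7)
l(X, Z) = 4 + Z - X (l(X, Z) = 4 - (X - Z) = 4 + (Z - X) = 4 + Z - X)
-l(69, W(1, 1) + (18 + 7)) - r(67) = -(4 + (-7 + (18 + 7)) - 1*69) - 1*62 = -(4 + (-7 + 25) - 69) - 62 = -(4 + 18 - 69) - 62 = -1*(-47) - 62 = 47 - 62 = -15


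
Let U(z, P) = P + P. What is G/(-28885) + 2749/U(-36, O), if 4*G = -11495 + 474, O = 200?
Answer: 16101393/2310800 ≈ 6.9679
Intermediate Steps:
G = -11021/4 (G = (-11495 + 474)/4 = (1/4)*(-11021) = -11021/4 ≈ -2755.3)
U(z, P) = 2*P
G/(-28885) + 2749/U(-36, O) = -11021/4/(-28885) + 2749/((2*200)) = -11021/4*(-1/28885) + 2749/400 = 11021/115540 + 2749*(1/400) = 11021/115540 + 2749/400 = 16101393/2310800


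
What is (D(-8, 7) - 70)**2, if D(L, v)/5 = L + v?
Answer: 5625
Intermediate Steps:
D(L, v) = 5*L + 5*v (D(L, v) = 5*(L + v) = 5*L + 5*v)
(D(-8, 7) - 70)**2 = ((5*(-8) + 5*7) - 70)**2 = ((-40 + 35) - 70)**2 = (-5 - 70)**2 = (-75)**2 = 5625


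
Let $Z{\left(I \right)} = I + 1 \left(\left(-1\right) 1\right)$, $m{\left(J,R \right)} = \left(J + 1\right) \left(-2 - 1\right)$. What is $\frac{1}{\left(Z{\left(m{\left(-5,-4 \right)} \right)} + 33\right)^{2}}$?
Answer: $\frac{1}{1936} \approx 0.00051653$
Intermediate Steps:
$m{\left(J,R \right)} = -3 - 3 J$ ($m{\left(J,R \right)} = \left(1 + J\right) \left(-3\right) = -3 - 3 J$)
$Z{\left(I \right)} = -1 + I$ ($Z{\left(I \right)} = I + 1 \left(-1\right) = I - 1 = -1 + I$)
$\frac{1}{\left(Z{\left(m{\left(-5,-4 \right)} \right)} + 33\right)^{2}} = \frac{1}{\left(\left(-1 - -12\right) + 33\right)^{2}} = \frac{1}{\left(\left(-1 + \left(-3 + 15\right)\right) + 33\right)^{2}} = \frac{1}{\left(\left(-1 + 12\right) + 33\right)^{2}} = \frac{1}{\left(11 + 33\right)^{2}} = \frac{1}{44^{2}} = \frac{1}{1936}$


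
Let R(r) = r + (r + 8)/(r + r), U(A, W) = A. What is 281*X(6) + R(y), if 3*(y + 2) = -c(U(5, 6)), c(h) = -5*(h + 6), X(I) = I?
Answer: 500705/294 ≈ 1703.1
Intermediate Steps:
c(h) = -30 - 5*h (c(h) = -5*(6 + h) = -30 - 5*h)
y = 49/3 (y = -2 + (-(-30 - 5*5))/3 = -2 + (-(-30 - 25))/3 = -2 + (-1*(-55))/3 = -2 + (⅓)*55 = -2 + 55/3 = 49/3 ≈ 16.333)
R(r) = r + (8 + r)/(2*r) (R(r) = r + (8 + r)/((2*r)) = r + (8 + r)*(1/(2*r)) = r + (8 + r)/(2*r))
281*X(6) + R(y) = 281*6 + (½ + 49/3 + 4/(49/3)) = 1686 + (½ + 49/3 + 4*(3/49)) = 1686 + (½ + 49/3 + 12/49) = 1686 + 5021/294 = 500705/294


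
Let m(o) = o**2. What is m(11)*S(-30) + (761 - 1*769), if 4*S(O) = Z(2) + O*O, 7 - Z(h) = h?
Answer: 109473/4 ≈ 27368.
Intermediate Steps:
Z(h) = 7 - h
S(O) = 5/4 + O**2/4 (S(O) = ((7 - 1*2) + O*O)/4 = ((7 - 2) + O**2)/4 = (5 + O**2)/4 = 5/4 + O**2/4)
m(11)*S(-30) + (761 - 1*769) = 11**2*(5/4 + (1/4)*(-30)**2) + (761 - 1*769) = 121*(5/4 + (1/4)*900) + (761 - 769) = 121*(5/4 + 225) - 8 = 121*(905/4) - 8 = 109505/4 - 8 = 109473/4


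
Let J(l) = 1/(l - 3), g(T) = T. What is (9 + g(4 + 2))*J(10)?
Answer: 15/7 ≈ 2.1429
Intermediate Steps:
J(l) = 1/(-3 + l)
(9 + g(4 + 2))*J(10) = (9 + (4 + 2))/(-3 + 10) = (9 + 6)/7 = 15*(⅐) = 15/7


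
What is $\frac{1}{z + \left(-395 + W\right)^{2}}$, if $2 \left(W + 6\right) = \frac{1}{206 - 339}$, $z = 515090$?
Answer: $\frac{70756}{47823556929} \approx 1.4795 \cdot 10^{-6}$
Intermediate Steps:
$W = - \frac{1597}{266}$ ($W = -6 + \frac{1}{2 \left(206 - 339\right)} = -6 + \frac{1}{2 \left(-133\right)} = -6 + \frac{1}{2} \left(- \frac{1}{133}\right) = -6 - \frac{1}{266} = - \frac{1597}{266} \approx -6.0038$)
$\frac{1}{z + \left(-395 + W\right)^{2}} = \frac{1}{515090 + \left(-395 - \frac{1597}{266}\right)^{2}} = \frac{1}{515090 + \left(- \frac{106667}{266}\right)^{2}} = \frac{1}{515090 + \frac{11377848889}{70756}} = \frac{1}{\frac{47823556929}{70756}} = \frac{70756}{47823556929}$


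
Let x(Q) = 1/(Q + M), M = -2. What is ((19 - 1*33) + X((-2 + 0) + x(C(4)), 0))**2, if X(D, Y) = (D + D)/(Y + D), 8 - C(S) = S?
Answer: 144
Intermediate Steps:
C(S) = 8 - S
x(Q) = 1/(-2 + Q) (x(Q) = 1/(Q - 2) = 1/(-2 + Q))
X(D, Y) = 2*D/(D + Y) (X(D, Y) = (2*D)/(D + Y) = 2*D/(D + Y))
((19 - 1*33) + X((-2 + 0) + x(C(4)), 0))**2 = ((19 - 1*33) + 2*((-2 + 0) + 1/(-2 + (8 - 1*4)))/(((-2 + 0) + 1/(-2 + (8 - 1*4))) + 0))**2 = ((19 - 33) + 2*(-2 + 1/(-2 + (8 - 4)))/((-2 + 1/(-2 + (8 - 4))) + 0))**2 = (-14 + 2*(-2 + 1/(-2 + 4))/((-2 + 1/(-2 + 4)) + 0))**2 = (-14 + 2*(-2 + 1/2)/((-2 + 1/2) + 0))**2 = (-14 + 2*(-3/2)/(-3/2 + 0))**2 = (-14 + 2*(-3/2)/(-3/2))**2 = (-14 + 2*(-3/2)*(-2/3))**2 = (-14 + 2)**2 = (-12)**2 = 144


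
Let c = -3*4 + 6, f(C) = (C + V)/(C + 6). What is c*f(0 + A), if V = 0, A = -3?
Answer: 6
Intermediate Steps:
f(C) = C/(6 + C) (f(C) = (C + 0)/(C + 6) = C/(6 + C))
c = -6 (c = -12 + 6 = -6)
c*f(0 + A) = -6*(0 - 3)/(6 + (0 - 3)) = -(-18)/(6 - 3) = -(-18)/3 = -6*(-1) = 6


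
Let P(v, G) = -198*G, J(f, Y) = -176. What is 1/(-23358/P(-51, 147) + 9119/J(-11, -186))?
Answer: -77616/3959191 ≈ -0.019604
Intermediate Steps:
1/(-23358/P(-51, 147) + 9119/J(-11, -186)) = 1/(-23358/((-198*147)) + 9119/(-176)) = 1/(-23358/(-29106) + 9119*(-1/176)) = 1/(-23358*(-1/29106) - 829/16) = 1/(3893/4851 - 829/16) = 1/(-3959191/77616) = -77616/3959191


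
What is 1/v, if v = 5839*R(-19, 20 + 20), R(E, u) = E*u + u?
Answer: -1/4204080 ≈ -2.3786e-7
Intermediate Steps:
R(E, u) = u + E*u
v = -4204080 (v = 5839*((20 + 20)*(1 - 19)) = 5839*(40*(-18)) = 5839*(-720) = -4204080)
1/v = 1/(-4204080) = -1/4204080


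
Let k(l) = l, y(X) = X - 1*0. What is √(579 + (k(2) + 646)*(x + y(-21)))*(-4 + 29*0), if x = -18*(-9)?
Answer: -4*√91947 ≈ -1212.9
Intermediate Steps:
y(X) = X (y(X) = X + 0 = X)
x = 162
√(579 + (k(2) + 646)*(x + y(-21)))*(-4 + 29*0) = √(579 + (2 + 646)*(162 - 21))*(-4 + 29*0) = √(579 + 648*141)*(-4 + 0) = √(579 + 91368)*(-4) = √91947*(-4) = -4*√91947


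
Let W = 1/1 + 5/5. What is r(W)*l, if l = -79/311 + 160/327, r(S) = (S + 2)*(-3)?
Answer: -95708/33899 ≈ -2.8233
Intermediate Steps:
W = 2 (W = 1*1 + 5*(⅕) = 1 + 1 = 2)
r(S) = -6 - 3*S (r(S) = (2 + S)*(-3) = -6 - 3*S)
l = 23927/101697 (l = -79*1/311 + 160*(1/327) = -79/311 + 160/327 = 23927/101697 ≈ 0.23528)
r(W)*l = (-6 - 3*2)*(23927/101697) = (-6 - 6)*(23927/101697) = -12*23927/101697 = -95708/33899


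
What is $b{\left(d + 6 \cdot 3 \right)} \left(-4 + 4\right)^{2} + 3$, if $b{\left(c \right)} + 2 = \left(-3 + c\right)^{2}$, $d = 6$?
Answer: $3$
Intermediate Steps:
$b{\left(c \right)} = -2 + \left(-3 + c\right)^{2}$
$b{\left(d + 6 \cdot 3 \right)} \left(-4 + 4\right)^{2} + 3 = \left(-2 + \left(-3 + \left(6 + 6 \cdot 3\right)\right)^{2}\right) \left(-4 + 4\right)^{2} + 3 = \left(-2 + \left(-3 + \left(6 + 18\right)\right)^{2}\right) 0^{2} + 3 = \left(-2 + \left(-3 + 24\right)^{2}\right) 0 + 3 = \left(-2 + 21^{2}\right) 0 + 3 = \left(-2 + 441\right) 0 + 3 = 439 \cdot 0 + 3 = 0 + 3 = 3$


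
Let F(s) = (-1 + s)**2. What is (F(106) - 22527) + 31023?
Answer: 19521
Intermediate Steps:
(F(106) - 22527) + 31023 = ((-1 + 106)**2 - 22527) + 31023 = (105**2 - 22527) + 31023 = (11025 - 22527) + 31023 = -11502 + 31023 = 19521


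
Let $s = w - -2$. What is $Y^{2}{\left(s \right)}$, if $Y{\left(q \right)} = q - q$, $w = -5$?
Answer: $0$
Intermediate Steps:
$s = -3$ ($s = -5 - -2 = -5 + 2 = -3$)
$Y{\left(q \right)} = 0$
$Y^{2}{\left(s \right)} = 0^{2} = 0$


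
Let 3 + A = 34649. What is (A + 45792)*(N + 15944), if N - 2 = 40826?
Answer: 4566626136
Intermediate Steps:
N = 40828 (N = 2 + 40826 = 40828)
A = 34646 (A = -3 + 34649 = 34646)
(A + 45792)*(N + 15944) = (34646 + 45792)*(40828 + 15944) = 80438*56772 = 4566626136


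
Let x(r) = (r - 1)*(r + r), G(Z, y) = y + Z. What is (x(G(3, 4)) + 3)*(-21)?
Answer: -1827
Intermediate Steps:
G(Z, y) = Z + y
x(r) = 2*r*(-1 + r) (x(r) = (-1 + r)*(2*r) = 2*r*(-1 + r))
(x(G(3, 4)) + 3)*(-21) = (2*(3 + 4)*(-1 + (3 + 4)) + 3)*(-21) = (2*7*(-1 + 7) + 3)*(-21) = (2*7*6 + 3)*(-21) = (84 + 3)*(-21) = 87*(-21) = -1827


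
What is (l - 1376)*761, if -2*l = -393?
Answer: -1795199/2 ≈ -8.9760e+5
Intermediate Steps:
l = 393/2 (l = -½*(-393) = 393/2 ≈ 196.50)
(l - 1376)*761 = (393/2 - 1376)*761 = -2359/2*761 = -1795199/2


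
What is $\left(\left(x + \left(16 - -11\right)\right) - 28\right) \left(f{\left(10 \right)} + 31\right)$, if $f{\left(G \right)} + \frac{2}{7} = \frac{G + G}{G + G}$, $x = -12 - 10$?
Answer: $- \frac{5106}{7} \approx -729.43$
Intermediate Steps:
$x = -22$ ($x = -12 - 10 = -22$)
$f{\left(G \right)} = \frac{5}{7}$ ($f{\left(G \right)} = - \frac{2}{7} + \frac{G + G}{G + G} = - \frac{2}{7} + \frac{2 G}{2 G} = - \frac{2}{7} + 2 G \frac{1}{2 G} = - \frac{2}{7} + 1 = \frac{5}{7}$)
$\left(\left(x + \left(16 - -11\right)\right) - 28\right) \left(f{\left(10 \right)} + 31\right) = \left(\left(-22 + \left(16 - -11\right)\right) - 28\right) \left(\frac{5}{7} + 31\right) = \left(\left(-22 + \left(16 + 11\right)\right) - 28\right) \frac{222}{7} = \left(\left(-22 + 27\right) - 28\right) \frac{222}{7} = \left(5 - 28\right) \frac{222}{7} = \left(-23\right) \frac{222}{7} = - \frac{5106}{7}$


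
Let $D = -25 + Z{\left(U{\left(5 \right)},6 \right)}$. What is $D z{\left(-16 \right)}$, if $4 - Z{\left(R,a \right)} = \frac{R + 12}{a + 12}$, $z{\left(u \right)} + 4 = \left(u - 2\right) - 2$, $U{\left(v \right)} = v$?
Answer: $\frac{1580}{3} \approx 526.67$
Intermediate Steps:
$z{\left(u \right)} = -8 + u$ ($z{\left(u \right)} = -4 + \left(\left(u - 2\right) - 2\right) = -4 + \left(\left(-2 + u\right) - 2\right) = -4 + \left(-4 + u\right) = -8 + u$)
$Z{\left(R,a \right)} = 4 - \frac{12 + R}{12 + a}$ ($Z{\left(R,a \right)} = 4 - \frac{R + 12}{a + 12} = 4 - \frac{12 + R}{12 + a}$)
$D = - \frac{395}{18}$ ($D = -25 + \frac{36 - 5 + 4 \cdot 6}{12 + 6} = -25 + \frac{36 - 5 + 24}{18} = -25 + \frac{1}{18} \cdot 55 = -25 + \frac{55}{18} = - \frac{395}{18} \approx -21.944$)
$D z{\left(-16 \right)} = - \frac{395 \left(-8 - 16\right)}{18} = \left(- \frac{395}{18}\right) \left(-24\right) = \frac{1580}{3}$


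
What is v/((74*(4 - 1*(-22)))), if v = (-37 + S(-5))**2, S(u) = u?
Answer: 441/481 ≈ 0.91684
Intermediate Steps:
v = 1764 (v = (-37 - 5)**2 = (-42)**2 = 1764)
v/((74*(4 - 1*(-22)))) = 1764/((74*(4 - 1*(-22)))) = 1764/((74*(4 + 22))) = 1764/((74*26)) = 1764/1924 = 1764*(1/1924) = 441/481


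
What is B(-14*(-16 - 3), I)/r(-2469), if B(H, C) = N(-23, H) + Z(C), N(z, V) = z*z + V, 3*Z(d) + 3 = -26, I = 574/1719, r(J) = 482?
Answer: 1178/723 ≈ 1.6293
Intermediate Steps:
I = 574/1719 (I = 574*(1/1719) = 574/1719 ≈ 0.33392)
Z(d) = -29/3 (Z(d) = -1 + (⅓)*(-26) = -1 - 26/3 = -29/3)
N(z, V) = V + z² (N(z, V) = z² + V = V + z²)
B(H, C) = 1558/3 + H (B(H, C) = (H + (-23)²) - 29/3 = (H + 529) - 29/3 = (529 + H) - 29/3 = 1558/3 + H)
B(-14*(-16 - 3), I)/r(-2469) = (1558/3 - 14*(-16 - 3))/482 = (1558/3 - 14*(-19))*(1/482) = (1558/3 + 266)*(1/482) = (2356/3)*(1/482) = 1178/723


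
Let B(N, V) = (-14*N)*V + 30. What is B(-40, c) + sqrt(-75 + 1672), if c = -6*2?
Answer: -6690 + sqrt(1597) ≈ -6650.0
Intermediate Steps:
c = -12
B(N, V) = 30 - 14*N*V (B(N, V) = -14*N*V + 30 = 30 - 14*N*V)
B(-40, c) + sqrt(-75 + 1672) = (30 - 14*(-40)*(-12)) + sqrt(-75 + 1672) = (30 - 6720) + sqrt(1597) = -6690 + sqrt(1597)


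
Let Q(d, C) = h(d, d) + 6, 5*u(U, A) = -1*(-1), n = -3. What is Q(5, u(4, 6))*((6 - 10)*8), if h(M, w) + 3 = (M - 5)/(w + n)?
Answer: -96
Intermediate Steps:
u(U, A) = ⅕ (u(U, A) = (-1*(-1))/5 = (⅕)*1 = ⅕)
h(M, w) = -3 + (-5 + M)/(-3 + w) (h(M, w) = -3 + (M - 5)/(w - 3) = -3 + (-5 + M)/(-3 + w))
Q(d, C) = 6 + (4 - 2*d)/(-3 + d) (Q(d, C) = (4 + d - 3*d)/(-3 + d) + 6 = (4 - 2*d)/(-3 + d) + 6 = 6 + (4 - 2*d)/(-3 + d))
Q(5, u(4, 6))*((6 - 10)*8) = (2*(-7 + 2*5)/(-3 + 5))*((6 - 10)*8) = (2*(-7 + 10)/2)*(-4*8) = (2*(½)*3)*(-32) = 3*(-32) = -96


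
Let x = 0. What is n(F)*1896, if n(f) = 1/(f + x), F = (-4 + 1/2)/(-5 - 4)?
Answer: 34128/7 ≈ 4875.4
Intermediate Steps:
F = 7/18 (F = (-4 + 1/2)/(-9) = -7/2*(-1/9) = 7/18 ≈ 0.38889)
n(f) = 1/f (n(f) = 1/(f + 0) = 1/f)
n(F)*1896 = 1896/(7/18) = (18/7)*1896 = 34128/7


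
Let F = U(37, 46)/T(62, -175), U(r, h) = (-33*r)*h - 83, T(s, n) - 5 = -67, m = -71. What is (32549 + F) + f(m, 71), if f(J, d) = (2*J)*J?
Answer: 2699371/62 ≈ 43538.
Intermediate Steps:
T(s, n) = -62 (T(s, n) = 5 - 67 = -62)
U(r, h) = -83 - 33*h*r (U(r, h) = -33*h*r - 83 = -83 - 33*h*r)
f(J, d) = 2*J²
F = 56249/62 (F = (-83 - 33*46*37)/(-62) = (-83 - 56166)*(-1/62) = -56249*(-1/62) = 56249/62 ≈ 907.24)
(32549 + F) + f(m, 71) = (32549 + 56249/62) + 2*(-71)² = 2074287/62 + 2*5041 = 2074287/62 + 10082 = 2699371/62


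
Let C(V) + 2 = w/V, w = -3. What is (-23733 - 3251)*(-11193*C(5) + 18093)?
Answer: -6367522416/5 ≈ -1.2735e+9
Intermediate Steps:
C(V) = -2 - 3/V
(-23733 - 3251)*(-11193*C(5) + 18093) = (-23733 - 3251)*(-11193*(-2 - 3/5) + 18093) = -26984*(-11193*(-2 - 3*⅕) + 18093) = -26984*(-11193*(-2 - ⅗) + 18093) = -26984*(-11193*(-13/5) + 18093) = -26984*(145509/5 + 18093) = -26984*235974/5 = -6367522416/5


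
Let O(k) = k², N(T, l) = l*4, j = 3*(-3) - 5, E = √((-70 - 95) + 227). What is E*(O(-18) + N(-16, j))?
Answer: 268*√62 ≈ 2110.2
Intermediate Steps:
E = √62 (E = √(-165 + 227) = √62 ≈ 7.8740)
j = -14 (j = -9 - 5 = -14)
N(T, l) = 4*l
E*(O(-18) + N(-16, j)) = √62*((-18)² + 4*(-14)) = √62*(324 - 56) = √62*268 = 268*√62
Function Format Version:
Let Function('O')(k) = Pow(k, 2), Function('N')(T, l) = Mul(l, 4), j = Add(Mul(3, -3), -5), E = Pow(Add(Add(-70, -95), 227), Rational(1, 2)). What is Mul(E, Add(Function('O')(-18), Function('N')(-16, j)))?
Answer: Mul(268, Pow(62, Rational(1, 2))) ≈ 2110.2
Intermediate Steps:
E = Pow(62, Rational(1, 2)) (E = Pow(Add(-165, 227), Rational(1, 2)) = Pow(62, Rational(1, 2)) ≈ 7.8740)
j = -14 (j = Add(-9, -5) = -14)
Function('N')(T, l) = Mul(4, l)
Mul(E, Add(Function('O')(-18), Function('N')(-16, j))) = Mul(Pow(62, Rational(1, 2)), Add(Pow(-18, 2), Mul(4, -14))) = Mul(Pow(62, Rational(1, 2)), Add(324, -56)) = Mul(Pow(62, Rational(1, 2)), 268) = Mul(268, Pow(62, Rational(1, 2)))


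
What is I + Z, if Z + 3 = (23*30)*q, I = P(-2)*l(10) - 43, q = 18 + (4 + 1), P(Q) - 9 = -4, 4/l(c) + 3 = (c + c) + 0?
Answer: 269028/17 ≈ 15825.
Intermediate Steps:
l(c) = 4/(-3 + 2*c) (l(c) = 4/(-3 + ((c + c) + 0)) = 4/(-3 + (2*c + 0)) = 4/(-3 + 2*c))
P(Q) = 5 (P(Q) = 9 - 4 = 5)
q = 23 (q = 18 + 5 = 23)
I = -711/17 (I = 5*(4/(-3 + 2*10)) - 43 = 5*(4/(-3 + 20)) - 43 = 5*(4/17) - 43 = 20/17 - 43 = -711/17 ≈ -41.824)
Z = 15867 (Z = -3 + (23*30)*23 = -3 + 690*23 = -3 + 15870 = 15867)
I + Z = -711/17 + 15867 = 269028/17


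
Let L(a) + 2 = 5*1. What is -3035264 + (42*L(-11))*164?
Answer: -3014600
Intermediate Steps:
L(a) = 3 (L(a) = -2 + 5*1 = -2 + 5 = 3)
-3035264 + (42*L(-11))*164 = -3035264 + (42*3)*164 = -3035264 + 126*164 = -3035264 + 20664 = -3014600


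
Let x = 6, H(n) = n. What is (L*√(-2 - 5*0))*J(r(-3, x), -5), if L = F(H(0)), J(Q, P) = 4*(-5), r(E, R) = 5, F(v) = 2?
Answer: -40*I*√2 ≈ -56.569*I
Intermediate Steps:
J(Q, P) = -20
L = 2
(L*√(-2 - 5*0))*J(r(-3, x), -5) = (2*√(-2 - 5*0))*(-20) = (2*√(-2 + 0))*(-20) = (2*√(-2))*(-20) = (2*(I*√2))*(-20) = (2*I*√2)*(-20) = -40*I*√2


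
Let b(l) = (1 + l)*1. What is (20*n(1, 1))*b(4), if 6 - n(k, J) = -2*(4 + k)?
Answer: 1600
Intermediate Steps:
b(l) = 1 + l
n(k, J) = 14 + 2*k (n(k, J) = 6 - (-2)*(4 + k) = 6 - (-8 - 2*k) = 6 + (8 + 2*k) = 14 + 2*k)
(20*n(1, 1))*b(4) = (20*(14 + 2*1))*(1 + 4) = (20*(14 + 2))*5 = (20*16)*5 = 320*5 = 1600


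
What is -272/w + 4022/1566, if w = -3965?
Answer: 8186591/3104595 ≈ 2.6369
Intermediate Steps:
-272/w + 4022/1566 = -272/(-3965) + 4022/1566 = -272*(-1/3965) + 4022*(1/1566) = 272/3965 + 2011/783 = 8186591/3104595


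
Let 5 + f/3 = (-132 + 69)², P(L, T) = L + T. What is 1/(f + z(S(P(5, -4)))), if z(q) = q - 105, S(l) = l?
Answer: 1/11788 ≈ 8.4832e-5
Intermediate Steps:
z(q) = -105 + q
f = 11892 (f = -15 + 3*(-132 + 69)² = -15 + 3*(-63)² = -15 + 3*3969 = -15 + 11907 = 11892)
1/(f + z(S(P(5, -4)))) = 1/(11892 + (-105 + (5 - 4))) = 1/(11892 + (-105 + 1)) = 1/(11892 - 104) = 1/11788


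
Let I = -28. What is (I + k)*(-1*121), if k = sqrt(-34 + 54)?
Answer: 3388 - 242*sqrt(5) ≈ 2846.9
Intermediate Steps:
k = 2*sqrt(5) (k = sqrt(20) = 2*sqrt(5) ≈ 4.4721)
(I + k)*(-1*121) = (-28 + 2*sqrt(5))*(-1*121) = (-28 + 2*sqrt(5))*(-121) = 3388 - 242*sqrt(5)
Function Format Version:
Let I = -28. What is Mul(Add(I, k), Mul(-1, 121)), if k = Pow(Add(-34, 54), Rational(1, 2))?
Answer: Add(3388, Mul(-242, Pow(5, Rational(1, 2)))) ≈ 2846.9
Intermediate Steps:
k = Mul(2, Pow(5, Rational(1, 2))) (k = Pow(20, Rational(1, 2)) = Mul(2, Pow(5, Rational(1, 2))) ≈ 4.4721)
Mul(Add(I, k), Mul(-1, 121)) = Mul(Add(-28, Mul(2, Pow(5, Rational(1, 2)))), Mul(-1, 121)) = Mul(Add(-28, Mul(2, Pow(5, Rational(1, 2)))), -121) = Add(3388, Mul(-242, Pow(5, Rational(1, 2))))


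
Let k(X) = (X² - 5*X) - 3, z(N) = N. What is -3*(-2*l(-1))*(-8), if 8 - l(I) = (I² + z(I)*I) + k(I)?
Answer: -144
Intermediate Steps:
k(X) = -3 + X² - 5*X
l(I) = 11 - 3*I² + 5*I (l(I) = 8 - ((I² + I*I) + (-3 + I² - 5*I)) = 8 - ((I² + I²) + (-3 + I² - 5*I)) = 8 - (2*I² + (-3 + I² - 5*I)) = 8 - (-3 - 5*I + 3*I²) = 8 + (3 - 3*I² + 5*I) = 11 - 3*I² + 5*I)
-3*(-2*l(-1))*(-8) = -3*(-2*(11 - 3*(-1)² + 5*(-1)))*(-8) = -3*(-2*(11 - 3*1 - 5))*(-8) = -3*(-2*(11 - 3 - 5))*(-8) = -3*(-2*3)*(-8) = -(-18)*(-8) = -3*48 = -144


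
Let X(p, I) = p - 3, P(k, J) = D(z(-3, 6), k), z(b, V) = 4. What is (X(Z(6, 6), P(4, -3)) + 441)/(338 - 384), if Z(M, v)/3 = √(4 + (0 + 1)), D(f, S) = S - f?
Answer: -219/23 - 3*√5/46 ≈ -9.6676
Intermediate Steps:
P(k, J) = -4 + k (P(k, J) = k - 1*4 = k - 4 = -4 + k)
Z(M, v) = 3*√5 (Z(M, v) = 3*√(4 + (0 + 1)) = 3*√(4 + 1) = 3*√5)
X(p, I) = -3 + p
(X(Z(6, 6), P(4, -3)) + 441)/(338 - 384) = ((-3 + 3*√5) + 441)/(338 - 384) = (438 + 3*√5)/(-46) = (438 + 3*√5)*(-1/46) = -219/23 - 3*√5/46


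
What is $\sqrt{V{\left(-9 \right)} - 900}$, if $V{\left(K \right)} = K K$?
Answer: $3 i \sqrt{91} \approx 28.618 i$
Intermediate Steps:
$V{\left(K \right)} = K^{2}$
$\sqrt{V{\left(-9 \right)} - 900} = \sqrt{\left(-9\right)^{2} - 900} = \sqrt{81 - 900} = \sqrt{-819} = 3 i \sqrt{91}$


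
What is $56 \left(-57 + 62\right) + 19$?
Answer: $299$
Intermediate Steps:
$56 \left(-57 + 62\right) + 19 = 56 \cdot 5 + 19 = 280 + 19 = 299$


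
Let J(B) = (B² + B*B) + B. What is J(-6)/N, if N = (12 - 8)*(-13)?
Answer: -33/26 ≈ -1.2692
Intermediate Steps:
N = -52 (N = 4*(-13) = -52)
J(B) = B + 2*B² (J(B) = (B² + B²) + B = 2*B² + B = B + 2*B²)
J(-6)/N = -6*(1 + 2*(-6))/(-52) = -6*(1 - 12)*(-1/52) = -6*(-11)*(-1/52) = 66*(-1/52) = -33/26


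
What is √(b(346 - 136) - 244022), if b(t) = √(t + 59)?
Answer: √(-244022 + √269) ≈ 493.97*I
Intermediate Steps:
b(t) = √(59 + t)
√(b(346 - 136) - 244022) = √(√(59 + (346 - 136)) - 244022) = √(√(59 + 210) - 244022) = √(√269 - 244022) = √(-244022 + √269)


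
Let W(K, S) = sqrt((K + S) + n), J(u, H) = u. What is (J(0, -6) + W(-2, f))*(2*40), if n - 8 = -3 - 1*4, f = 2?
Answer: 80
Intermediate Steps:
n = 1 (n = 8 + (-3 - 1*4) = 8 + (-3 - 4) = 8 - 7 = 1)
W(K, S) = sqrt(1 + K + S) (W(K, S) = sqrt((K + S) + 1) = sqrt(1 + K + S))
(J(0, -6) + W(-2, f))*(2*40) = (0 + sqrt(1 - 2 + 2))*(2*40) = (0 + sqrt(1))*80 = (0 + 1)*80 = 1*80 = 80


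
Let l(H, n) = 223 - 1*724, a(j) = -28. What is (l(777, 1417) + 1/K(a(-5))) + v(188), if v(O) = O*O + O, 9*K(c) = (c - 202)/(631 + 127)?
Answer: 4025154/115 ≈ 35001.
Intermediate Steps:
l(H, n) = -501 (l(H, n) = 223 - 724 = -501)
K(c) = -101/3411 + c/6822 (K(c) = ((c - 202)/(631 + 127))/9 = ((-202 + c)/758)/9 = ((-202 + c)*(1/758))/9 = (-101/379 + c/758)/9 = -101/3411 + c/6822)
v(O) = O + O² (v(O) = O² + O = O + O²)
(l(777, 1417) + 1/K(a(-5))) + v(188) = (-501 + 1/(-101/3411 + (1/6822)*(-28))) + 188*(1 + 188) = (-501 + 1/(-101/3411 - 14/3411)) + 188*189 = (-501 + 1/(-115/3411)) + 35532 = (-501 - 3411/115) + 35532 = -61026/115 + 35532 = 4025154/115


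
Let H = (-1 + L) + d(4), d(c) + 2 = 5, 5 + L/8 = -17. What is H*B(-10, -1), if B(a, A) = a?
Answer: 1740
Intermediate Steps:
L = -176 (L = -40 + 8*(-17) = -40 - 136 = -176)
d(c) = 3 (d(c) = -2 + 5 = 3)
H = -174 (H = (-1 - 176) + 3 = -177 + 3 = -174)
H*B(-10, -1) = -174*(-10) = 1740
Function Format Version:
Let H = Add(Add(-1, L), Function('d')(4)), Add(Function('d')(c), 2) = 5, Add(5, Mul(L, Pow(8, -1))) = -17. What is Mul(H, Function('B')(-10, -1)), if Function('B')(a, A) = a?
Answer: 1740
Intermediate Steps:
L = -176 (L = Add(-40, Mul(8, -17)) = Add(-40, -136) = -176)
Function('d')(c) = 3 (Function('d')(c) = Add(-2, 5) = 3)
H = -174 (H = Add(Add(-1, -176), 3) = Add(-177, 3) = -174)
Mul(H, Function('B')(-10, -1)) = Mul(-174, -10) = 1740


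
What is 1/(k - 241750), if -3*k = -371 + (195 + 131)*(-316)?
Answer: -3/621863 ≈ -4.8242e-6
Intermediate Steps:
k = 103387/3 (k = -(-371 + (195 + 131)*(-316))/3 = -(-371 + 326*(-316))/3 = -(-371 - 103016)/3 = -1/3*(-103387) = 103387/3 ≈ 34462.)
1/(k - 241750) = 1/(103387/3 - 241750) = 1/(-621863/3) = -3/621863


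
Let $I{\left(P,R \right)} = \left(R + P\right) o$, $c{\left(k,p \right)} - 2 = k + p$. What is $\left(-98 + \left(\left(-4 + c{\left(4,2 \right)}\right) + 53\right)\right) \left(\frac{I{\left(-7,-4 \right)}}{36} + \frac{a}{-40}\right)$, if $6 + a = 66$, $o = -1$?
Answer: $\frac{1763}{36} \approx 48.972$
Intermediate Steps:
$c{\left(k,p \right)} = 2 + k + p$ ($c{\left(k,p \right)} = 2 + \left(k + p\right) = 2 + k + p$)
$I{\left(P,R \right)} = - P - R$ ($I{\left(P,R \right)} = \left(R + P\right) \left(-1\right) = \left(P + R\right) \left(-1\right) = - P - R$)
$a = 60$ ($a = -6 + 66 = 60$)
$\left(-98 + \left(\left(-4 + c{\left(4,2 \right)}\right) + 53\right)\right) \left(\frac{I{\left(-7,-4 \right)}}{36} + \frac{a}{-40}\right) = \left(-98 + \left(\left(-4 + \left(2 + 4 + 2\right)\right) + 53\right)\right) \left(\frac{\left(-1\right) \left(-7\right) - -4}{36} + \frac{60}{-40}\right) = \left(-98 + \left(\left(-4 + 8\right) + 53\right)\right) \left(\left(7 + 4\right) \frac{1}{36} + 60 \left(- \frac{1}{40}\right)\right) = \left(-98 + \left(4 + 53\right)\right) \left(11 \cdot \frac{1}{36} - \frac{3}{2}\right) = \left(-98 + 57\right) \left(\frac{11}{36} - \frac{3}{2}\right) = \left(-41\right) \left(- \frac{43}{36}\right) = \frac{1763}{36}$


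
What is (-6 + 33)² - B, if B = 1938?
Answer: -1209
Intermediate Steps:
(-6 + 33)² - B = (-6 + 33)² - 1*1938 = 27² - 1938 = 729 - 1938 = -1209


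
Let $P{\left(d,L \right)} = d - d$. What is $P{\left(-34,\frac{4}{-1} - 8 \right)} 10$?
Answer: $0$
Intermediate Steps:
$P{\left(d,L \right)} = 0$
$P{\left(-34,\frac{4}{-1} - 8 \right)} 10 = 0 \cdot 10 = 0$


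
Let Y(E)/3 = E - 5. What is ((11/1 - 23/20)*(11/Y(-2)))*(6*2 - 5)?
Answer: -2167/60 ≈ -36.117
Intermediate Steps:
Y(E) = -15 + 3*E (Y(E) = 3*(E - 5) = 3*(-5 + E) = -15 + 3*E)
((11/1 - 23/20)*(11/Y(-2)))*(6*2 - 5) = ((11/1 - 23/20)*(11/(-15 + 3*(-2))))*(6*2 - 5) = ((11*1 - 23*1/20)*(11/(-15 - 6)))*(12 - 5) = ((11 - 23/20)*(11/(-21)))*7 = (197*(11*(-1/21))/20)*7 = ((197/20)*(-11/21))*7 = -2167/420*7 = -2167/60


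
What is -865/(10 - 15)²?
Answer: -173/5 ≈ -34.600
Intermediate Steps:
-865/(10 - 15)² = -865/((-5)²) = -865/25 = -865*1/25 = -173/5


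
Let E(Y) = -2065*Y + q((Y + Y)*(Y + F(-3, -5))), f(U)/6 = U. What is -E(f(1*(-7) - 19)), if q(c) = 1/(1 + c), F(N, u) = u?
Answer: -16182058621/50233 ≈ -3.2214e+5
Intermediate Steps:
f(U) = 6*U
E(Y) = 1/(1 + 2*Y*(-5 + Y)) - 2065*Y (E(Y) = -2065*Y + 1/(1 + (Y + Y)*(Y - 5)) = -2065*Y + 1/(1 + (2*Y)*(-5 + Y)) = -2065*Y + 1/(1 + 2*Y*(-5 + Y)) = 1/(1 + 2*Y*(-5 + Y)) - 2065*Y)
-E(f(1*(-7) - 19)) = -(1/(1 + 2*(6*(1*(-7) - 19))*(-5 + 6*(1*(-7) - 19))) - 12390*(1*(-7) - 19)) = -(1/(1 + 2*(6*(-7 - 19))*(-5 + 6*(-7 - 19))) - 12390*(-7 - 19)) = -(1/(1 + 2*(6*(-26))*(-5 + 6*(-26))) - 12390*(-26)) = -(1/(1 + 2*(-156)*(-5 - 156)) - 2065*(-156)) = -(1/(1 + 2*(-156)*(-161)) + 322140) = -(1/(1 + 50232) + 322140) = -(1/50233 + 322140) = -1*16182058621/50233 = -16182058621/50233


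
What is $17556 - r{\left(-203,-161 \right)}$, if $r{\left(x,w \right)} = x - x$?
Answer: $17556$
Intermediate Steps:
$r{\left(x,w \right)} = 0$
$17556 - r{\left(-203,-161 \right)} = 17556 - 0 = 17556 + 0 = 17556$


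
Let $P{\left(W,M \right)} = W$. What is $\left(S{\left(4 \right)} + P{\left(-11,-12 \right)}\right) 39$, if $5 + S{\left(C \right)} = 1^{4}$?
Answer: $-585$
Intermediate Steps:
$S{\left(C \right)} = -4$ ($S{\left(C \right)} = -5 + 1^{4} = -5 + 1 = -4$)
$\left(S{\left(4 \right)} + P{\left(-11,-12 \right)}\right) 39 = \left(-4 - 11\right) 39 = \left(-15\right) 39 = -585$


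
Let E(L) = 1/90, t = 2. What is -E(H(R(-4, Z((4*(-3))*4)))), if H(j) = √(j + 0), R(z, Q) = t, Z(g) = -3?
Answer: -1/90 ≈ -0.011111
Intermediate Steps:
R(z, Q) = 2
H(j) = √j
E(L) = 1/90
-E(H(R(-4, Z((4*(-3))*4)))) = -1*1/90 = -1/90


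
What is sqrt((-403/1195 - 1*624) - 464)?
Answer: 3*I*sqrt(172685865)/1195 ≈ 32.99*I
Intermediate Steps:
sqrt((-403/1195 - 1*624) - 464) = sqrt((-403*1/1195 - 624) - 464) = sqrt((-403/1195 - 624) - 464) = sqrt(-746083/1195 - 464) = sqrt(-1300563/1195) = 3*I*sqrt(172685865)/1195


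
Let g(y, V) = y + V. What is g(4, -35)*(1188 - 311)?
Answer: -27187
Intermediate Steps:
g(y, V) = V + y
g(4, -35)*(1188 - 311) = (-35 + 4)*(1188 - 311) = -31*877 = -27187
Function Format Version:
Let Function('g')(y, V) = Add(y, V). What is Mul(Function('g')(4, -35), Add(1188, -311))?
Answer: -27187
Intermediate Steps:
Function('g')(y, V) = Add(V, y)
Mul(Function('g')(4, -35), Add(1188, -311)) = Mul(Add(-35, 4), Add(1188, -311)) = Mul(-31, 877) = -27187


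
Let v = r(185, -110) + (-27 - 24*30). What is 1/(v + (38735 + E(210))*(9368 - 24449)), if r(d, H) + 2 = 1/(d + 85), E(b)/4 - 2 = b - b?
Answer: -270/157756661639 ≈ -1.7115e-9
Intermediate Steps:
E(b) = 8 (E(b) = 8 + 4*(b - b) = 8 + 4*0 = 8 + 0 = 8)
r(d, H) = -2 + 1/(85 + d) (r(d, H) = -2 + 1/(d + 85) = -2 + 1/(85 + d))
v = -202229/270 (v = (-169 - 2*185)/(85 + 185) + (-27 - 24*30) = (-169 - 370)/270 + (-27 - 720) = (1/270)*(-539) - 747 = -539/270 - 747 = -202229/270 ≈ -749.00)
1/(v + (38735 + E(210))*(9368 - 24449)) = 1/(-202229/270 + (38735 + 8)*(9368 - 24449)) = 1/(-202229/270 + 38743*(-15081)) = 1/(-202229/270 - 584283183) = 1/(-157756661639/270) = -270/157756661639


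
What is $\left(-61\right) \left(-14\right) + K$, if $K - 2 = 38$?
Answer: $894$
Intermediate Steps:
$K = 40$ ($K = 2 + 38 = 40$)
$\left(-61\right) \left(-14\right) + K = \left(-61\right) \left(-14\right) + 40 = 854 + 40 = 894$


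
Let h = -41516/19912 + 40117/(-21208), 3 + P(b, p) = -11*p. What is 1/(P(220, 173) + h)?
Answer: -4798792/9165580291 ≈ -0.00052357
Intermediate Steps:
P(b, p) = -3 - 11*p
h = -19082739/4798792 (h = -41516*1/19912 + 40117*(-1/21208) = -10379/4978 - 3647/1928 = -19082739/4798792 ≈ -3.9766)
1/(P(220, 173) + h) = 1/((-3 - 11*173) - 19082739/4798792) = 1/((-3 - 1903) - 19082739/4798792) = 1/(-1906 - 19082739/4798792) = 1/(-9165580291/4798792) = -4798792/9165580291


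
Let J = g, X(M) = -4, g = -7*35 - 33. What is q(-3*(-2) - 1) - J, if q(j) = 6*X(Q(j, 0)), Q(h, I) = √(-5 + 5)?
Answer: 254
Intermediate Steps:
Q(h, I) = 0 (Q(h, I) = √0 = 0)
g = -278 (g = -245 - 33 = -278)
q(j) = -24 (q(j) = 6*(-4) = -24)
J = -278
q(-3*(-2) - 1) - J = -24 - 1*(-278) = -24 + 278 = 254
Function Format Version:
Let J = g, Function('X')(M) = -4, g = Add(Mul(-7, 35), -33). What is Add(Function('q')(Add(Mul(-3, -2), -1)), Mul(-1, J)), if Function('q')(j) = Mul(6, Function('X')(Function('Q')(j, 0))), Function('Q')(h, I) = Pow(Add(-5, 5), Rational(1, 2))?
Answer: 254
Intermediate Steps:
Function('Q')(h, I) = 0 (Function('Q')(h, I) = Pow(0, Rational(1, 2)) = 0)
g = -278 (g = Add(-245, -33) = -278)
Function('q')(j) = -24 (Function('q')(j) = Mul(6, -4) = -24)
J = -278
Add(Function('q')(Add(Mul(-3, -2), -1)), Mul(-1, J)) = Add(-24, Mul(-1, -278)) = Add(-24, 278) = 254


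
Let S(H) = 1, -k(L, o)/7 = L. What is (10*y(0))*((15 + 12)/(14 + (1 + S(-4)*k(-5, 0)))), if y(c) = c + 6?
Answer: 162/5 ≈ 32.400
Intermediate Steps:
k(L, o) = -7*L
y(c) = 6 + c
(10*y(0))*((15 + 12)/(14 + (1 + S(-4)*k(-5, 0)))) = (10*(6 + 0))*((15 + 12)/(14 + (1 + 1*(-7*(-5))))) = (10*6)*(27/(14 + (1 + 1*35))) = 60*(27/(14 + (1 + 35))) = 60*(27/(14 + 36)) = 60*(27/50) = 162/5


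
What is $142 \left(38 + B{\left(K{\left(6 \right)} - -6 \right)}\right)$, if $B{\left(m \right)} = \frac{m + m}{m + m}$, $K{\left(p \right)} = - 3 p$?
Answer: $5538$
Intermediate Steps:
$B{\left(m \right)} = 1$ ($B{\left(m \right)} = \frac{2 m}{2 m} = 2 m \frac{1}{2 m} = 1$)
$142 \left(38 + B{\left(K{\left(6 \right)} - -6 \right)}\right) = 142 \left(38 + 1\right) = 142 \cdot 39 = 5538$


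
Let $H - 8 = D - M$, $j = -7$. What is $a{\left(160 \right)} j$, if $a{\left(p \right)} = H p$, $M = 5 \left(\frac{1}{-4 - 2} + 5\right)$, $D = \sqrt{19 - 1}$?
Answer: $\frac{54320}{3} - 3360 \sqrt{2} \approx 13355.0$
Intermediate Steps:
$D = 3 \sqrt{2}$ ($D = \sqrt{18} = 3 \sqrt{2} \approx 4.2426$)
$M = \frac{145}{6}$ ($M = 5 \left(\frac{1}{-6} + 5\right) = 5 \left(- \frac{1}{6} + 5\right) = 5 \cdot \frac{29}{6} = \frac{145}{6} \approx 24.167$)
$H = - \frac{97}{6} + 3 \sqrt{2}$ ($H = 8 + \left(3 \sqrt{2} - \frac{145}{6}\right) = 8 - \left(\frac{145}{6} - 3 \sqrt{2}\right) = - \frac{97}{6} + 3 \sqrt{2} \approx -11.924$)
$a{\left(p \right)} = p \left(- \frac{97}{6} + 3 \sqrt{2}\right)$ ($a{\left(p \right)} = \left(- \frac{97}{6} + 3 \sqrt{2}\right) p = p \left(- \frac{97}{6} + 3 \sqrt{2}\right)$)
$a{\left(160 \right)} j = \frac{1}{6} \cdot 160 \left(-97 + 18 \sqrt{2}\right) \left(-7\right) = \left(- \frac{7760}{3} + 480 \sqrt{2}\right) \left(-7\right) = \frac{54320}{3} - 3360 \sqrt{2}$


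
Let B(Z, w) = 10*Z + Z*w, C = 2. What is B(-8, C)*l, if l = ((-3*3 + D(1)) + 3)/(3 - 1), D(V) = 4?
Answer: 96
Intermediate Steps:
l = -1 (l = ((-3*3 + 4) + 3)/(3 - 1) = ((-9 + 4) + 3)/2 = (-5 + 3)*(½) = -2*½ = -1)
B(-8, C)*l = -8*(10 + 2)*(-1) = -8*12*(-1) = -96*(-1) = 96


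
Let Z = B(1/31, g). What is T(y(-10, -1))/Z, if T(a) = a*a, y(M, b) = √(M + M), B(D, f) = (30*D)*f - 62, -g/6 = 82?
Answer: 310/8341 ≈ 0.037166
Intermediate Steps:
g = -492 (g = -6*82 = -492)
B(D, f) = -62 + 30*D*f (B(D, f) = 30*D*f - 62 = -62 + 30*D*f)
y(M, b) = √2*√M (y(M, b) = √(2*M) = √2*√M)
T(a) = a²
Z = -16682/31 (Z = -62 + 30*(-492)/31 = -62 + 30*(1/31)*(-492) = -62 - 14760/31 = -16682/31 ≈ -538.13)
T(y(-10, -1))/Z = (√2*√(-10))²/(-16682/31) = (√2*(I*√10))²*(-31/16682) = (2*I*√5)²*(-31/16682) = -20*(-31/16682) = 310/8341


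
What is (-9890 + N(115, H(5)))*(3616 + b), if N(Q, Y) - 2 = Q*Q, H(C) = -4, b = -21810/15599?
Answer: 188153988638/15599 ≈ 1.2062e+7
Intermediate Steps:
b = -21810/15599 (b = -21810*1/15599 = -21810/15599 ≈ -1.3982)
N(Q, Y) = 2 + Q² (N(Q, Y) = 2 + Q*Q = 2 + Q²)
(-9890 + N(115, H(5)))*(3616 + b) = (-9890 + (2 + 115²))*(3616 - 21810/15599) = (-9890 + (2 + 13225))*(56384174/15599) = (-9890 + 13227)*(56384174/15599) = 3337*(56384174/15599) = 188153988638/15599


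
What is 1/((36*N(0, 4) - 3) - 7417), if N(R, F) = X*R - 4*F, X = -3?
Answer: -1/7996 ≈ -0.00012506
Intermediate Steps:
N(R, F) = -4*F - 3*R (N(R, F) = -3*R - 4*F = -4*F - 3*R)
1/((36*N(0, 4) - 3) - 7417) = 1/((36*(-4*4 - 3*0) - 3) - 7417) = 1/((36*(-16 + 0) - 3) - 7417) = 1/((36*(-16) - 3) - 7417) = 1/((-576 - 3) - 7417) = 1/(-579 - 7417) = 1/(-7996) = -1/7996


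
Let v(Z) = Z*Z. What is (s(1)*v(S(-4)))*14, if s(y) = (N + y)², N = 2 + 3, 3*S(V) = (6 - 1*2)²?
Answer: 14336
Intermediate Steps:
S(V) = 16/3 (S(V) = (6 - 1*2)²/3 = (6 - 2)²/3 = (⅓)*4² = (⅓)*16 = 16/3)
N = 5
s(y) = (5 + y)²
v(Z) = Z²
(s(1)*v(S(-4)))*14 = ((5 + 1)²*(16/3)²)*14 = (6²*(256/9))*14 = (36*(256/9))*14 = 1024*14 = 14336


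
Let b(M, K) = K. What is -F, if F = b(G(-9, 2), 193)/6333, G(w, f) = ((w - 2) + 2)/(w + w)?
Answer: -193/6333 ≈ -0.030475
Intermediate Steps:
G(w, f) = 1/2 (G(w, f) = ((-2 + w) + 2)/((2*w)) = w*(1/(2*w)) = 1/2)
F = 193/6333 ≈ 0.030475
-F = -1*193/6333 = -193/6333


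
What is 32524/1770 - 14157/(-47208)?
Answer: 260075147/13926360 ≈ 18.675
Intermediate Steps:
32524/1770 - 14157/(-47208) = 32524*(1/1770) - 14157*(-1/47208) = 16262/885 + 4719/15736 = 260075147/13926360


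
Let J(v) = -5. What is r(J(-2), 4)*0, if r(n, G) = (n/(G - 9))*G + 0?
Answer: 0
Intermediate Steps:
r(n, G) = G*n/(-9 + G) (r(n, G) = (n/(-9 + G))*G + 0 = G*n/(-9 + G) + 0 = G*n/(-9 + G))
r(J(-2), 4)*0 = (4*(-5)/(-9 + 4))*0 = (4*(-5)/(-5))*0 = (4*(-5)*(-⅕))*0 = 4*0 = 0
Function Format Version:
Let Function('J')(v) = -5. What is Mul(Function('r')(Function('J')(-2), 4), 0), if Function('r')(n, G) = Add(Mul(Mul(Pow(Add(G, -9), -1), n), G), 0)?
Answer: 0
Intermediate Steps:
Function('r')(n, G) = Mul(G, n, Pow(Add(-9, G), -1)) (Function('r')(n, G) = Add(Mul(Mul(Pow(Add(-9, G), -1), n), G), 0) = Add(Mul(Mul(n, Pow(Add(-9, G), -1)), G), 0) = Add(Mul(G, n, Pow(Add(-9, G), -1)), 0) = Mul(G, n, Pow(Add(-9, G), -1)))
Mul(Function('r')(Function('J')(-2), 4), 0) = Mul(Mul(4, -5, Pow(Add(-9, 4), -1)), 0) = Mul(Mul(4, -5, Pow(-5, -1)), 0) = Mul(Mul(4, -5, Rational(-1, 5)), 0) = Mul(4, 0) = 0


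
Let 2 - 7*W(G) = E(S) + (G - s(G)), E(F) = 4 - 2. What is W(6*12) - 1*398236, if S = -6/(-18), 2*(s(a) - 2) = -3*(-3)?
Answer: -5575435/14 ≈ -3.9825e+5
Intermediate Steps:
s(a) = 13/2 (s(a) = 2 + (-3*(-3))/2 = 2 + (½)*9 = 2 + 9/2 = 13/2)
S = ⅓ (S = -6*(-1/18) = ⅓ ≈ 0.33333)
E(F) = 2
W(G) = 13/14 - G/7 (W(G) = 2/7 - (2 + (G - 1*13/2))/7 = 2/7 - (2 + (G - 13/2))/7 = 2/7 - (2 + (-13/2 + G))/7 = 2/7 - (-9/2 + G)/7 = 2/7 + (9/14 - G/7) = 13/14 - G/7)
W(6*12) - 1*398236 = (13/14 - 6*12/7) - 1*398236 = (13/14 - ⅐*72) - 398236 = (13/14 - 72/7) - 398236 = -131/14 - 398236 = -5575435/14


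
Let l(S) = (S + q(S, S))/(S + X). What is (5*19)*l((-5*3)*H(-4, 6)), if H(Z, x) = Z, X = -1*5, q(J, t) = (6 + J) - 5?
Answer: 209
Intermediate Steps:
q(J, t) = 1 + J
X = -5
l(S) = (1 + 2*S)/(-5 + S) (l(S) = (S + (1 + S))/(S - 5) = (1 + 2*S)/(-5 + S))
(5*19)*l((-5*3)*H(-4, 6)) = (5*19)*((1 + 2*(-5*3*(-4)))/(-5 - 5*3*(-4))) = 95*((1 + 2*(-15*(-4)))/(-5 - 15*(-4))) = 95*((1 + 2*60)/(-5 + 60)) = 95*((1 + 120)/55) = 95*((1/55)*121) = 95*(11/5) = 209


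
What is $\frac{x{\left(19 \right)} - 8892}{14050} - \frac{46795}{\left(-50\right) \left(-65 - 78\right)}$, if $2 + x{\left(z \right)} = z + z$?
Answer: $- \frac{14415803}{2009150} \approx -7.1751$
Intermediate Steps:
$x{\left(z \right)} = -2 + 2 z$ ($x{\left(z \right)} = -2 + \left(z + z\right) = -2 + 2 z$)
$\frac{x{\left(19 \right)} - 8892}{14050} - \frac{46795}{\left(-50\right) \left(-65 - 78\right)} = \frac{\left(-2 + 2 \cdot 19\right) - 8892}{14050} - \frac{46795}{\left(-50\right) \left(-65 - 78\right)} = \left(\left(-2 + 38\right) - 8892\right) \frac{1}{14050} - \frac{46795}{\left(-50\right) \left(-143\right)} = \left(36 - 8892\right) \frac{1}{14050} - \frac{46795}{7150} = \left(-8856\right) \frac{1}{14050} - \frac{9359}{1430} = - \frac{4428}{7025} - \frac{9359}{1430} = - \frac{14415803}{2009150}$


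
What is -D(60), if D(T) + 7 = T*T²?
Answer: -215993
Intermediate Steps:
D(T) = -7 + T³ (D(T) = -7 + T*T² = -7 + T³)
-D(60) = -(-7 + 60³) = -(-7 + 216000) = -1*215993 = -215993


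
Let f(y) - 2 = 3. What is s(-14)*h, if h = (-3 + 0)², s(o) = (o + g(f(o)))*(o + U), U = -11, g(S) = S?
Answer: 2025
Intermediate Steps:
f(y) = 5 (f(y) = 2 + 3 = 5)
s(o) = (-11 + o)*(5 + o) (s(o) = (o + 5)*(o - 11) = (5 + o)*(-11 + o) = (-11 + o)*(5 + o))
h = 9 (h = (-3)² = 9)
s(-14)*h = (-55 + (-14)² - 6*(-14))*9 = (-55 + 196 + 84)*9 = 225*9 = 2025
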